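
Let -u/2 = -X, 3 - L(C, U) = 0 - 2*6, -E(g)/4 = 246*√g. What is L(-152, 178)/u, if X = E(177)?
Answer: -5*√177/116112 ≈ -0.00057290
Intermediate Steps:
E(g) = -984*√g
X = -984*√177 ≈ -13091.
L(C, U) = 15 (L(C, U) = 3 - (0 - 2*6) = 3 - (0 - 12) = 3 - 1*(-12) = 3 + 12 = 15)
u = -1968*√177 (u = -(-2)*(-984*√177) = -1968*√177 ≈ -26183.)
L(-152, 178)/u = 15/((-1968*√177)) = 15*(-√177/348336) = -5*√177/116112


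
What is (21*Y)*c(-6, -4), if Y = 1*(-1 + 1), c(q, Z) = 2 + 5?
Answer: 0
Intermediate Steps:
c(q, Z) = 7
Y = 0 (Y = 1*0 = 0)
(21*Y)*c(-6, -4) = (21*0)*7 = 0*7 = 0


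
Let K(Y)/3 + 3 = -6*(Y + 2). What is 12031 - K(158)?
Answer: 14920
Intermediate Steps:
K(Y) = -45 - 18*Y (K(Y) = -9 + 3*(-6*(Y + 2)) = -9 + 3*(-6*(2 + Y)) = -9 + 3*(-12 - 6*Y) = -9 + (-36 - 18*Y) = -45 - 18*Y)
12031 - K(158) = 12031 - (-45 - 18*158) = 12031 - (-45 - 2844) = 12031 - 1*(-2889) = 12031 + 2889 = 14920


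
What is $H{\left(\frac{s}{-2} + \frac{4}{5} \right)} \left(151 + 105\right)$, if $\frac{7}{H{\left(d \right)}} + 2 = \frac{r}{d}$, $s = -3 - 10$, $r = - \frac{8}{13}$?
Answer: $- \frac{850304}{989} \approx -859.76$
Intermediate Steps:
$r = - \frac{8}{13}$ ($r = \left(-8\right) \frac{1}{13} = - \frac{8}{13} \approx -0.61539$)
$s = -13$ ($s = -3 - 10 = -13$)
$H{\left(d \right)} = \frac{7}{-2 - \frac{8}{13 d}}$
$H{\left(\frac{s}{-2} + \frac{4}{5} \right)} \left(151 + 105\right) = - \frac{91 \left(- \frac{13}{-2} + \frac{4}{5}\right)}{8 + 26 \left(- \frac{13}{-2} + \frac{4}{5}\right)} \left(151 + 105\right) = - \frac{91 \left(\left(-13\right) \left(- \frac{1}{2}\right) + 4 \cdot \frac{1}{5}\right)}{8 + 26 \left(\left(-13\right) \left(- \frac{1}{2}\right) + 4 \cdot \frac{1}{5}\right)} 256 = - \frac{91 \left(\frac{13}{2} + \frac{4}{5}\right)}{8 + 26 \left(\frac{13}{2} + \frac{4}{5}\right)} 256 = \left(-91\right) \frac{73}{10} \frac{1}{8 + 26 \cdot \frac{73}{10}} \cdot 256 = \left(-91\right) \frac{73}{10} \frac{1}{8 + \frac{949}{5}} \cdot 256 = \left(-91\right) \frac{73}{10} \frac{1}{\frac{989}{5}} \cdot 256 = \left(-91\right) \frac{73}{10} \cdot \frac{5}{989} \cdot 256 = \left(- \frac{6643}{1978}\right) 256 = - \frac{850304}{989}$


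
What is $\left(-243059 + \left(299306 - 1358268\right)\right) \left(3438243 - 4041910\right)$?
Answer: $785987111007$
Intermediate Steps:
$\left(-243059 + \left(299306 - 1358268\right)\right) \left(3438243 - 4041910\right) = \left(-243059 + \left(299306 - 1358268\right)\right) \left(-603667\right) = \left(-243059 - 1058962\right) \left(-603667\right) = \left(-1302021\right) \left(-603667\right) = 785987111007$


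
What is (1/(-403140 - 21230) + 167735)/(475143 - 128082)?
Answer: 23727233983/49094092190 ≈ 0.48330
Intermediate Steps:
(1/(-403140 - 21230) + 167735)/(475143 - 128082) = (1/(-424370) + 167735)/347061 = (-1/424370 + 167735)*(1/347061) = (71181701949/424370)*(1/347061) = 23727233983/49094092190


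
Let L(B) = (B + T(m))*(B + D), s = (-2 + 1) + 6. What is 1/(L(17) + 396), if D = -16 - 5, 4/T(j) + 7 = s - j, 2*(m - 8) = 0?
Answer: 5/1648 ≈ 0.0030340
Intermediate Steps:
m = 8 (m = 8 + (1/2)*0 = 8 + 0 = 8)
s = 5 (s = -1 + 6 = 5)
T(j) = 4/(-2 - j) (T(j) = 4/(-7 + (5 - j)) = 4/(-2 - j))
D = -21
L(B) = (-21 + B)*(-2/5 + B) (L(B) = (B - 4/(2 + 8))*(B - 21) = (B - 4/10)*(-21 + B) = (B - 4*1/10)*(-21 + B) = (B - 2/5)*(-21 + B) = (-2/5 + B)*(-21 + B) = (-21 + B)*(-2/5 + B))
1/(L(17) + 396) = 1/((42/5 + 17**2 - 107/5*17) + 396) = 1/((42/5 + 289 - 1819/5) + 396) = 1/(-332/5 + 396) = 1/(1648/5) = 5/1648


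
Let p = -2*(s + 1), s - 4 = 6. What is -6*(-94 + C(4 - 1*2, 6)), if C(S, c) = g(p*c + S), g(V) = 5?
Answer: 534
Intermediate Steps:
s = 10 (s = 4 + 6 = 10)
p = -22 (p = -2*(10 + 1) = -2*11 = -22)
C(S, c) = 5
-6*(-94 + C(4 - 1*2, 6)) = -6*(-94 + 5) = -6*(-89) = 534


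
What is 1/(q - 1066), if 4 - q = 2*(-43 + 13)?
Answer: -1/1002 ≈ -0.00099800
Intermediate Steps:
q = 64 (q = 4 - 2*(-43 + 13) = 4 - 2*(-30) = 4 - 1*(-60) = 4 + 60 = 64)
1/(q - 1066) = 1/(64 - 1066) = 1/(-1002) = -1/1002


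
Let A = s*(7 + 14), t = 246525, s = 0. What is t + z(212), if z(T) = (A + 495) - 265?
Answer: 246755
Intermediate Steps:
A = 0 (A = 0*(7 + 14) = 0*21 = 0)
z(T) = 230 (z(T) = (0 + 495) - 265 = 495 - 265 = 230)
t + z(212) = 246525 + 230 = 246755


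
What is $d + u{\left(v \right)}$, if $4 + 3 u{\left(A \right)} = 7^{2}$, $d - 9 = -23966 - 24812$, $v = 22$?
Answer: $-48754$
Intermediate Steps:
$d = -48769$ ($d = 9 - 48778 = -48769$)
$u{\left(A \right)} = 15$ ($u{\left(A \right)} = - \frac{4}{3} + \frac{7^{2}}{3} = - \frac{4}{3} + \frac{1}{3} \cdot 49 = - \frac{4}{3} + \frac{49}{3} = 15$)
$d + u{\left(v \right)} = -48769 + 15 = -48754$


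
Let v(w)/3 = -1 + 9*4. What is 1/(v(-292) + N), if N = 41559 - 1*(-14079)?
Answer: 1/55743 ≈ 1.7939e-5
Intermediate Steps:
N = 55638 (N = 41559 + 14079 = 55638)
v(w) = 105 (v(w) = 3*(-1 + 9*4) = 3*(-1 + 36) = 3*35 = 105)
1/(v(-292) + N) = 1/(105 + 55638) = 1/55743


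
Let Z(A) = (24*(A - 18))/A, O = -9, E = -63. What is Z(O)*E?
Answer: -4536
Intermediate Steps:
Z(A) = (-432 + 24*A)/A (Z(A) = (24*(-18 + A))/A = (-432 + 24*A)/A)
Z(O)*E = (24 - 432/(-9))*(-63) = (24 - 432*(-⅑))*(-63) = (24 + 48)*(-63) = 72*(-63) = -4536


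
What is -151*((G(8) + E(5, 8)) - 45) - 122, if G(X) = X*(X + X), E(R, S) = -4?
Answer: -12051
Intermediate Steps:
G(X) = 2*X² (G(X) = X*(2*X) = 2*X²)
-151*((G(8) + E(5, 8)) - 45) - 122 = -151*((2*8² - 4) - 45) - 122 = -151*((2*64 - 4) - 45) - 122 = -151*((128 - 4) - 45) - 122 = -151*(124 - 45) - 122 = -151*79 - 122 = -11929 - 122 = -12051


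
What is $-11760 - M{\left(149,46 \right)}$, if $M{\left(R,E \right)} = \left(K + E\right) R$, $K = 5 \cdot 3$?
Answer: $-20849$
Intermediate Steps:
$K = 15$
$M{\left(R,E \right)} = R \left(15 + E\right)$ ($M{\left(R,E \right)} = \left(15 + E\right) R = R \left(15 + E\right)$)
$-11760 - M{\left(149,46 \right)} = -11760 - 149 \left(15 + 46\right) = -11760 - 149 \cdot 61 = -11760 - 9089 = -20849$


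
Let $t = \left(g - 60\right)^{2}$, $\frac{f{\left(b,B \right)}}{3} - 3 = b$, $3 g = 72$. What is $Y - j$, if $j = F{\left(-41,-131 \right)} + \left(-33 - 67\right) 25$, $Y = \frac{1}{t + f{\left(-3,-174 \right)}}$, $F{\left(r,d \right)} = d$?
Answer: $\frac{3409777}{1296} \approx 2631.0$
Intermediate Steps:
$g = 24$ ($g = \frac{1}{3} \cdot 72 = 24$)
$f{\left(b,B \right)} = 9 + 3 b$
$t = 1296$ ($t = \left(24 - 60\right)^{2} = \left(-36\right)^{2} = 1296$)
$Y = \frac{1}{1296}$ ($Y = \frac{1}{1296 + \left(9 + 3 \left(-3\right)\right)} = \frac{1}{1296 + \left(9 - 9\right)} = \frac{1}{1296 + 0} = \frac{1}{1296} \approx 0.0007716$)
$j = -2631$ ($j = -131 + \left(-33 - 67\right) 25 = -131 - 2500 = -2631$)
$Y - j = \frac{1}{1296} - -2631 = \frac{1}{1296} + 2631 = \frac{3409777}{1296}$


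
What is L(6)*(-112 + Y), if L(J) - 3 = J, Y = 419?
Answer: 2763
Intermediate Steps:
L(J) = 3 + J
L(6)*(-112 + Y) = (3 + 6)*(-112 + 419) = 9*307 = 2763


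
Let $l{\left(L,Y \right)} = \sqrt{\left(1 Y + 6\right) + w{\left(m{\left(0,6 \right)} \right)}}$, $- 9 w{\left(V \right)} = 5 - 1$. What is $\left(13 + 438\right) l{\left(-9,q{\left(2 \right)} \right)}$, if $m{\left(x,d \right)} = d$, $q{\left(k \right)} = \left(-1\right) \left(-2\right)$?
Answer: $\frac{902 \sqrt{17}}{3} \approx 1239.7$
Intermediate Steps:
$q{\left(k \right)} = 2$
$w{\left(V \right)} = - \frac{4}{9}$ ($w{\left(V \right)} = - \frac{5 - 1}{9} = \left(- \frac{1}{9}\right) 4 = - \frac{4}{9}$)
$l{\left(L,Y \right)} = \sqrt{\frac{50}{9} + Y}$ ($l{\left(L,Y \right)} = \sqrt{\left(1 Y + 6\right) - \frac{4}{9}} = \sqrt{\left(Y + 6\right) - \frac{4}{9}} = \sqrt{\left(6 + Y\right) - \frac{4}{9}} = \sqrt{\frac{50}{9} + Y}$)
$\left(13 + 438\right) l{\left(-9,q{\left(2 \right)} \right)} = \left(13 + 438\right) \frac{\sqrt{50 + 9 \cdot 2}}{3} = 451 \frac{\sqrt{50 + 18}}{3} = 451 \frac{\sqrt{68}}{3} = 451 \frac{2 \sqrt{17}}{3} = \frac{902 \sqrt{17}}{3}$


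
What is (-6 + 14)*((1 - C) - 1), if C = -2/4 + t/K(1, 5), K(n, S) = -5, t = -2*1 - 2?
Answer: -12/5 ≈ -2.4000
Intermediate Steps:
t = -4 (t = -2 - 2 = -4)
C = 3/10 (C = -2/4 - 4/(-5) = -2*¼ - 4*(-⅕) = -½ + ⅘ = 3/10 ≈ 0.30000)
(-6 + 14)*((1 - C) - 1) = (-6 + 14)*((1 - 1*3/10) - 1) = 8*((1 - 3/10) - 1) = 8*(7/10 - 1) = 8*(-3/10) = -12/5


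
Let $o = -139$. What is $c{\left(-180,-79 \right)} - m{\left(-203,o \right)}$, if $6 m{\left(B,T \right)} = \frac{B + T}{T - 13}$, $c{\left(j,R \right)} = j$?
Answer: $- \frac{1443}{8} \approx -180.38$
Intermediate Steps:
$m{\left(B,T \right)} = \frac{B + T}{6 \left(-13 + T\right)}$ ($m{\left(B,T \right)} = \frac{\left(B + T\right) \frac{1}{T - 13}}{6} = \frac{\left(B + T\right) \frac{1}{-13 + T}}{6} = \frac{\frac{1}{-13 + T} \left(B + T\right)}{6} = \frac{B + T}{6 \left(-13 + T\right)}$)
$c{\left(-180,-79 \right)} - m{\left(-203,o \right)} = -180 - \frac{-203 - 139}{6 \left(-13 - 139\right)} = -180 - \frac{1}{6} \frac{1}{-152} \left(-342\right) = -180 - \frac{1}{6} \left(- \frac{1}{152}\right) \left(-342\right) = -180 - \frac{3}{8} = - \frac{1443}{8}$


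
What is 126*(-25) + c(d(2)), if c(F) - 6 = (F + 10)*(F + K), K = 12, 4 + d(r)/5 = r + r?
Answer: -3024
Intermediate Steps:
d(r) = -20 + 10*r (d(r) = -20 + 5*(r + r) = -20 + 5*(2*r) = -20 + 10*r)
c(F) = 6 + (10 + F)*(12 + F) (c(F) = 6 + (F + 10)*(F + 12) = 6 + (10 + F)*(12 + F))
126*(-25) + c(d(2)) = 126*(-25) + (126 + (-20 + 10*2)² + 22*(-20 + 10*2)) = -3150 + (126 + (-20 + 20)² + 22*(-20 + 20)) = -3150 + (126 + 0² + 22*0) = -3150 + (126 + 0 + 0) = -3150 + 126 = -3024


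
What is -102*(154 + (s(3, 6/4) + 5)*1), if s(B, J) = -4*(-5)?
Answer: -18258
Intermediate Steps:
s(B, J) = 20
-102*(154 + (s(3, 6/4) + 5)*1) = -102*(154 + (20 + 5)*1) = -102*(154 + 25*1) = -102*(154 + 25) = -102*179 = -18258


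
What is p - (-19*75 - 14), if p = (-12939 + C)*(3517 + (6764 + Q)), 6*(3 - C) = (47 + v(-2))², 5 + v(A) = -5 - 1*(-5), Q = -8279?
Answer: -26485021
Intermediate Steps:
v(A) = -5 (v(A) = -5 + (-5 - 1*(-5)) = -5 + (-5 + 5) = -5 + 0 = -5)
C = -291 (C = 3 - (47 - 5)²/6 = 3 - ⅙*42² = 3 - ⅙*1764 = 3 - 294 = -291)
p = -26486460 (p = (-12939 - 291)*(3517 + (6764 - 8279)) = -13230*(3517 - 1515) = -13230*2002 = -26486460)
p - (-19*75 - 14) = -26486460 - (-19*75 - 14) = -26486460 - (-1425 - 14) = -26486460 - 1*(-1439) = -26486460 + 1439 = -26485021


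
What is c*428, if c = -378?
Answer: -161784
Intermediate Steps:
c*428 = -378*428 = -161784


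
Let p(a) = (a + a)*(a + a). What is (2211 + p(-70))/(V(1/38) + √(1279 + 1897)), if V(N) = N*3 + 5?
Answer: -159961874/4548895 + 62990168*√794/4548895 ≈ 355.03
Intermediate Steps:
p(a) = 4*a² (p(a) = (2*a)*(2*a) = 4*a²)
V(N) = 5 + 3*N (V(N) = 3*N + 5 = 5 + 3*N)
(2211 + p(-70))/(V(1/38) + √(1279 + 1897)) = (2211 + 4*(-70)²)/((5 + 3/38) + √(1279 + 1897)) = (2211 + 4*4900)/((5 + 3*(1/38)) + √3176) = (2211 + 19600)/((5 + 3/38) + 2*√794) = 21811/(193/38 + 2*√794)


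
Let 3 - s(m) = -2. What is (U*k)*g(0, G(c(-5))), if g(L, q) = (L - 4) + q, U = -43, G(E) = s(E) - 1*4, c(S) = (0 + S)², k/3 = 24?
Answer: 9288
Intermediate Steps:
k = 72 (k = 3*24 = 72)
c(S) = S²
s(m) = 5 (s(m) = 3 - 1*(-2) = 3 + 2 = 5)
G(E) = 1 (G(E) = 5 - 1*4 = 5 - 4 = 1)
g(L, q) = -4 + L + q (g(L, q) = (-4 + L) + q = -4 + L + q)
(U*k)*g(0, G(c(-5))) = (-43*72)*(-4 + 0 + 1) = -3096*(-3) = 9288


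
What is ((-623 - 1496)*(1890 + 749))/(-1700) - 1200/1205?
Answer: 1347273881/409700 ≈ 3288.4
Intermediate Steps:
((-623 - 1496)*(1890 + 749))/(-1700) - 1200/1205 = -2119*2639*(-1/1700) - 1200*1/1205 = -5592041*(-1/1700) - 240/241 = 5592041/1700 - 240/241 = 1347273881/409700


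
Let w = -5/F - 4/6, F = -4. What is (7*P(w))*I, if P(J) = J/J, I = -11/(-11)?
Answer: 7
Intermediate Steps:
I = 1 (I = -11*(-1/11) = 1)
w = 7/12 (w = -5/(-4) - 4/6 = -5*(-¼) - 4*⅙ = 5/4 - ⅔ = 7/12 ≈ 0.58333)
P(J) = 1
(7*P(w))*I = (7*1)*1 = 7*1 = 7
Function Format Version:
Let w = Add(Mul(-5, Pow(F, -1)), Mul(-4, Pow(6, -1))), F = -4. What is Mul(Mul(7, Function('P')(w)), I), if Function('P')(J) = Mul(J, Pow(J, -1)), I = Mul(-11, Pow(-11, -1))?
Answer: 7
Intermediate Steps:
I = 1 (I = Mul(-11, Rational(-1, 11)) = 1)
w = Rational(7, 12) (w = Add(Mul(-5, Pow(-4, -1)), Mul(-4, Pow(6, -1))) = Add(Mul(-5, Rational(-1, 4)), Mul(-4, Rational(1, 6))) = Add(Rational(5, 4), Rational(-2, 3)) = Rational(7, 12) ≈ 0.58333)
Function('P')(J) = 1
Mul(Mul(7, Function('P')(w)), I) = Mul(Mul(7, 1), 1) = Mul(7, 1) = 7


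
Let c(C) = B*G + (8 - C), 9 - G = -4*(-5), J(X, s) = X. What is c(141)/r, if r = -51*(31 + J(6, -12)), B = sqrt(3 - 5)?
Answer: 133/1887 + 11*I*sqrt(2)/1887 ≈ 0.070482 + 0.008244*I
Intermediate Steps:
B = I*sqrt(2) (B = sqrt(-2) = I*sqrt(2) ≈ 1.4142*I)
G = -11 (G = 9 - (-4)*(-5) = 9 - 1*20 = 9 - 20 = -11)
c(C) = 8 - C - 11*I*sqrt(2) (c(C) = (I*sqrt(2))*(-11) + (8 - C) = -11*I*sqrt(2) + (8 - C) = 8 - C - 11*I*sqrt(2))
r = -1887 (r = -51*(31 + 6) = -51*37 = -1887)
c(141)/r = (8 - 1*141 - 11*I*sqrt(2))/(-1887) = (8 - 141 - 11*I*sqrt(2))*(-1/1887) = (-133 - 11*I*sqrt(2))*(-1/1887) = 133/1887 + 11*I*sqrt(2)/1887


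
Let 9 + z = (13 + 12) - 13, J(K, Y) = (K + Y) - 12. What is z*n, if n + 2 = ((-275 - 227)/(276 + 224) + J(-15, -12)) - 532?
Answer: -430503/250 ≈ -1722.0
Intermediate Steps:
J(K, Y) = -12 + K + Y
z = 3 (z = -9 + ((13 + 12) - 13) = -9 + (25 - 13) = -9 + 12 = 3)
n = -143501/250 (n = -2 + (((-275 - 227)/(276 + 224) + (-12 - 15 - 12)) - 532) = -2 + ((-502/500 - 39) - 532) = -2 + ((-502*1/500 - 39) - 532) = -2 + ((-251/250 - 39) - 532) = -2 + (-10001/250 - 532) = -2 - 143001/250 = -143501/250 ≈ -574.00)
z*n = 3*(-143501/250) = -430503/250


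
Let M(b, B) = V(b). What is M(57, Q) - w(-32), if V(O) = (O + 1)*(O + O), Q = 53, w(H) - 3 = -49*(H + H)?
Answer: 3473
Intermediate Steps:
w(H) = 3 - 98*H (w(H) = 3 - 49*(H + H) = 3 - 98*H)
V(O) = 2*O*(1 + O) (V(O) = (1 + O)*(2*O) = 2*O*(1 + O))
M(b, B) = 2*b*(1 + b)
M(57, Q) - w(-32) = 2*57*(1 + 57) - (3 - 98*(-32)) = 2*57*58 - (3 + 3136) = 6612 - 1*3139 = 6612 - 3139 = 3473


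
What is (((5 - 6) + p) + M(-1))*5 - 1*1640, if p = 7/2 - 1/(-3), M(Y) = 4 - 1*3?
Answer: -9725/6 ≈ -1620.8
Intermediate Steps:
M(Y) = 1 (M(Y) = 4 - 3 = 1)
p = 23/6 (p = 7*(½) - 1*(-⅓) = 7/2 + ⅓ = 23/6 ≈ 3.8333)
(((5 - 6) + p) + M(-1))*5 - 1*1640 = (((5 - 6) + 23/6) + 1)*5 - 1*1640 = ((-1 + 23/6) + 1)*5 - 1640 = (17/6 + 1)*5 - 1640 = (23/6)*5 - 1640 = 115/6 - 1640 = -9725/6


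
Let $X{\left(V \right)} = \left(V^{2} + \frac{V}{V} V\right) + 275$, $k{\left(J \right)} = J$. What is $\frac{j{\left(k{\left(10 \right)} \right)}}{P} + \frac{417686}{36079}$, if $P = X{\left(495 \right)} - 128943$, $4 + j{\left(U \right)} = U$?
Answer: $\frac{24403830473}{2107951654} \approx 11.577$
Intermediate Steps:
$j{\left(U \right)} = -4 + U$
$X{\left(V \right)} = 275 + V + V^{2}$ ($X{\left(V \right)} = \left(V^{2} + 1 V\right) + 275 = \left(V^{2} + V\right) + 275 = \left(V + V^{2}\right) + 275 = 275 + V + V^{2}$)
$P = 116852$ ($P = \left(275 + 495 + 495^{2}\right) - 128943 = \left(275 + 495 + 245025\right) - 128943 = 245795 - 128943 = 116852$)
$\frac{j{\left(k{\left(10 \right)} \right)}}{P} + \frac{417686}{36079} = \frac{-4 + 10}{116852} + \frac{417686}{36079} = 6 \cdot \frac{1}{116852} + 417686 \cdot \frac{1}{36079} = \frac{3}{58426} + \frac{417686}{36079} = \frac{24403830473}{2107951654}$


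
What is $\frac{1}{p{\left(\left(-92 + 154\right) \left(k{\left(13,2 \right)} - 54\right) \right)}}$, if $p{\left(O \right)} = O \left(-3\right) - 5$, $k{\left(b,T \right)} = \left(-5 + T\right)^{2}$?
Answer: $\frac{1}{8365} \approx 0.00011955$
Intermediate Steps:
$p{\left(O \right)} = -5 - 3 O$ ($p{\left(O \right)} = - 3 O - 5 = -5 - 3 O$)
$\frac{1}{p{\left(\left(-92 + 154\right) \left(k{\left(13,2 \right)} - 54\right) \right)}} = \frac{1}{-5 - 3 \left(-92 + 154\right) \left(\left(-5 + 2\right)^{2} - 54\right)} = \frac{1}{-5 - 3 \cdot 62 \left(\left(-3\right)^{2} - 54\right)} = \frac{1}{-5 - 3 \cdot 62 \left(9 - 54\right)} = \frac{1}{-5 - 3 \cdot 62 \left(-45\right)} = \frac{1}{-5 - -8370} = \frac{1}{-5 + 8370} = \frac{1}{8365}$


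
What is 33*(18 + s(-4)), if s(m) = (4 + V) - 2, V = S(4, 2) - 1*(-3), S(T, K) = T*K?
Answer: 1023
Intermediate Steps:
S(T, K) = K*T
V = 11 (V = 2*4 - 1*(-3) = 8 + 3 = 11)
s(m) = 13 (s(m) = (4 + 11) - 2 = 15 - 2 = 13)
33*(18 + s(-4)) = 33*(18 + 13) = 33*31 = 1023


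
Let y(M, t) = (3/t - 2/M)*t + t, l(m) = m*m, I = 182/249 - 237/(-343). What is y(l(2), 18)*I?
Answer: 485756/28469 ≈ 17.063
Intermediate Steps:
I = 121439/85407 (I = 182*(1/249) - 237*(-1/343) = 182/249 + 237/343 = 121439/85407 ≈ 1.4219)
l(m) = m**2
y(M, t) = t + t*(-2/M + 3/t) (y(M, t) = (-2/M + 3/t)*t + t = t*(-2/M + 3/t) + t = t + t*(-2/M + 3/t))
y(l(2), 18)*I = (3 + 18 - 2*18/2**2)*(121439/85407) = (3 + 18 - 2*18/4)*(121439/85407) = (3 + 18 - 2*18*1/4)*(121439/85407) = (3 + 18 - 9)*(121439/85407) = 12*(121439/85407) = 485756/28469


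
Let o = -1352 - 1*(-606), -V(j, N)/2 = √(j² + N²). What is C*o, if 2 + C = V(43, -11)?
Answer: 1492 + 1492*√1970 ≈ 67714.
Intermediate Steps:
V(j, N) = -2*√(N² + j²) (V(j, N) = -2*√(j² + N²) = -2*√(N² + j²))
o = -746 (o = -1352 + 606 = -746)
C = -2 - 2*√1970 (C = -2 - 2*√((-11)² + 43²) = -2 - 2*√(121 + 1849) = -2 - 2*√1970 ≈ -90.769)
C*o = (-2 - 2*√1970)*(-746) = 1492 + 1492*√1970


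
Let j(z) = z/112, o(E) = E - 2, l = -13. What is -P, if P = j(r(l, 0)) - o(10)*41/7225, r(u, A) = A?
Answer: 328/7225 ≈ 0.045398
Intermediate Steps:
o(E) = -2 + E
j(z) = z/112 (j(z) = z*(1/112) = z/112)
P = -328/7225 (P = (1/112)*0 - (-2 + 10)*41/7225 = 0 - 8*41/7225 = 0 - 328/7225 = -328/7225 ≈ -0.045398)
-P = -1*(-328/7225) = 328/7225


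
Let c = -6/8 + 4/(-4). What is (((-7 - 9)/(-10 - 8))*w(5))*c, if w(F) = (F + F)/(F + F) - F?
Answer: 56/9 ≈ 6.2222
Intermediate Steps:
c = -7/4 (c = -6*⅛ + 4*(-¼) = -¾ - 1 = -7/4 ≈ -1.7500)
w(F) = 1 - F (w(F) = (2*F)/((2*F)) - F = (2*F)*(1/(2*F)) - F = 1 - F)
(((-7 - 9)/(-10 - 8))*w(5))*c = (((-7 - 9)/(-10 - 8))*(1 - 1*5))*(-7/4) = ((-16/(-18))*(1 - 5))*(-7/4) = (-16*(-1/18)*(-4))*(-7/4) = ((8/9)*(-4))*(-7/4) = -32/9*(-7/4) = 56/9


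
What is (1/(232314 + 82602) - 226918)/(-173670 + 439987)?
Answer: -71460108887/83867484372 ≈ -0.85206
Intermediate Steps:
(1/(232314 + 82602) - 226918)/(-173670 + 439987) = (1/314916 - 226918)/266317 = (1/314916 - 226918)*(1/266317) = -71460108887/314916*1/266317 = -71460108887/83867484372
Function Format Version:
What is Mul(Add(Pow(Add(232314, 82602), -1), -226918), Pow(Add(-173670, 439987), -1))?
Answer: Rational(-71460108887, 83867484372) ≈ -0.85206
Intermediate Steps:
Mul(Add(Pow(Add(232314, 82602), -1), -226918), Pow(Add(-173670, 439987), -1)) = Mul(Add(Pow(314916, -1), -226918), Pow(266317, -1)) = Mul(Add(Rational(1, 314916), -226918), Rational(1, 266317)) = Mul(Rational(-71460108887, 314916), Rational(1, 266317)) = Rational(-71460108887, 83867484372)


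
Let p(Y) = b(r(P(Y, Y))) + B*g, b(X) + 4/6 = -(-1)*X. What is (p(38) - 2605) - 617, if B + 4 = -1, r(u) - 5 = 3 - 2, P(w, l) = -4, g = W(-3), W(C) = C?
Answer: -9605/3 ≈ -3201.7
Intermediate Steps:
g = -3
r(u) = 6 (r(u) = 5 + (3 - 2) = 5 + 1 = 6)
B = -5 (B = -4 - 1 = -5)
b(X) = -2/3 + X (b(X) = -2/3 - (-1)*X = -2/3 + X)
p(Y) = 61/3 (p(Y) = (-2/3 + 6) - 5*(-3) = 16/3 + 15 = 61/3)
(p(38) - 2605) - 617 = (61/3 - 2605) - 617 = -7754/3 - 617 = -9605/3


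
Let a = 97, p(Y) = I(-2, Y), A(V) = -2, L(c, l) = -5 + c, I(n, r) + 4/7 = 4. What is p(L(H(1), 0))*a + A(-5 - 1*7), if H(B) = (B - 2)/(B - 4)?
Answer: 2314/7 ≈ 330.57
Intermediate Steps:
I(n, r) = 24/7 (I(n, r) = -4/7 + 4 = 24/7)
H(B) = (-2 + B)/(-4 + B)
p(Y) = 24/7
p(L(H(1), 0))*a + A(-5 - 1*7) = (24/7)*97 - 2 = 2328/7 - 2 = 2314/7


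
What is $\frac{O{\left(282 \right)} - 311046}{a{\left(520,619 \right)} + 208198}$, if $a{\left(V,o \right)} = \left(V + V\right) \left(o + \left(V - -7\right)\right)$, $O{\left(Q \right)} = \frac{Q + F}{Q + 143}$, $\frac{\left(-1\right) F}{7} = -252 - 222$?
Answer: $- \frac{2643819}{11900323} \approx -0.22216$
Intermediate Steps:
$F = 3318$ ($F = - 7 \left(-252 - 222\right) = \left(-7\right) \left(-474\right) = 3318$)
$O{\left(Q \right)} = \frac{3318 + Q}{143 + Q}$ ($O{\left(Q \right)} = \frac{Q + 3318}{Q + 143} = \frac{3318 + Q}{143 + Q}$)
$a{\left(V,o \right)} = 2 V \left(7 + V + o\right)$ ($a{\left(V,o \right)} = 2 V \left(o + \left(V + 7\right)\right) = 2 V \left(o + \left(7 + V\right)\right) = 2 V \left(7 + V + o\right)$)
$\frac{O{\left(282 \right)} - 311046}{a{\left(520,619 \right)} + 208198} = \frac{\frac{3318 + 282}{143 + 282} - 311046}{2 \cdot 520 \left(7 + 520 + 619\right) + 208198} = \frac{\frac{1}{425} \cdot 3600 - 311046}{2 \cdot 520 \cdot 1146 + 208198} = \frac{\frac{1}{425} \cdot 3600 - 311046}{1191840 + 208198} = \frac{\frac{144}{17} - 311046}{1400038} = \left(- \frac{5287638}{17}\right) \frac{1}{1400038} = - \frac{2643819}{11900323}$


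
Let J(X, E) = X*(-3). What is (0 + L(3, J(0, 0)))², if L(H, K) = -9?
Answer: 81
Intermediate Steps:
J(X, E) = -3*X
(0 + L(3, J(0, 0)))² = (0 - 9)² = (-9)² = 81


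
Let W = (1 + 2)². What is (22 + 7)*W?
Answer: 261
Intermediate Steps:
W = 9 (W = 3² = 9)
(22 + 7)*W = (22 + 7)*9 = 29*9 = 261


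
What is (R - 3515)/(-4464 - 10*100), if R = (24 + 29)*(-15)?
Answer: 2155/2732 ≈ 0.78880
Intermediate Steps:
R = -795 (R = 53*(-15) = -795)
(R - 3515)/(-4464 - 10*100) = (-795 - 3515)/(-4464 - 10*100) = -4310/(-4464 - 1000) = -4310/(-5464) = -4310*(-1/5464) = 2155/2732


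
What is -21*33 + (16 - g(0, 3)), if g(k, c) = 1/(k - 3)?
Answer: -2030/3 ≈ -676.67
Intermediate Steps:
g(k, c) = 1/(-3 + k)
-21*33 + (16 - g(0, 3)) = -21*33 + (16 - 1/(-3 + 0)) = -693 + (16 - 1/(-3)) = -693 + (16 - 1*(-1/3)) = -693 + (16 + 1/3) = -693 + 49/3 = -2030/3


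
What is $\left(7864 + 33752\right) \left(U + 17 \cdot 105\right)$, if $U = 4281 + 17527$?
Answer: $981846288$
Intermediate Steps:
$U = 21808$
$\left(7864 + 33752\right) \left(U + 17 \cdot 105\right) = \left(7864 + 33752\right) \left(21808 + 17 \cdot 105\right) = 41616 \left(21808 + 1785\right) = 41616 \cdot 23593 = 981846288$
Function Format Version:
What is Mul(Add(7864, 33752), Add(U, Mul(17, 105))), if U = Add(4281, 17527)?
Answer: 981846288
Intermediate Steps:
U = 21808
Mul(Add(7864, 33752), Add(U, Mul(17, 105))) = Mul(Add(7864, 33752), Add(21808, Mul(17, 105))) = Mul(41616, Add(21808, 1785)) = Mul(41616, 23593) = 981846288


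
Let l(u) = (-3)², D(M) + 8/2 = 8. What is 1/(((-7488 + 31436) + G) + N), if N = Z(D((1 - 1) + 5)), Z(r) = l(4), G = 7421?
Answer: 1/31378 ≈ 3.1869e-5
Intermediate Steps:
D(M) = 4 (D(M) = -4 + 8 = 4)
l(u) = 9
Z(r) = 9
N = 9
1/(((-7488 + 31436) + G) + N) = 1/(((-7488 + 31436) + 7421) + 9) = 1/((23948 + 7421) + 9) = 1/(31369 + 9) = 1/31378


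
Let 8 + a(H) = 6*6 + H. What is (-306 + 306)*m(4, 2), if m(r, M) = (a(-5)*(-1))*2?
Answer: 0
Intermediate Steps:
a(H) = 28 + H (a(H) = -8 + (6*6 + H) = -8 + (36 + H) = 28 + H)
m(r, M) = -46 (m(r, M) = ((28 - 5)*(-1))*2 = (23*(-1))*2 = -23*2 = -46)
(-306 + 306)*m(4, 2) = (-306 + 306)*(-46) = 0*(-46) = 0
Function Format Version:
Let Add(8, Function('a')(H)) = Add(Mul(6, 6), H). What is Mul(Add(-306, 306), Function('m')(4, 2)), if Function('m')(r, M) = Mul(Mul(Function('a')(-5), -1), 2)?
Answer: 0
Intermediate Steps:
Function('a')(H) = Add(28, H) (Function('a')(H) = Add(-8, Add(Mul(6, 6), H)) = Add(-8, Add(36, H)) = Add(28, H))
Function('m')(r, M) = -46 (Function('m')(r, M) = Mul(Mul(Add(28, -5), -1), 2) = Mul(Mul(23, -1), 2) = Mul(-23, 2) = -46)
Mul(Add(-306, 306), Function('m')(4, 2)) = Mul(Add(-306, 306), -46) = Mul(0, -46) = 0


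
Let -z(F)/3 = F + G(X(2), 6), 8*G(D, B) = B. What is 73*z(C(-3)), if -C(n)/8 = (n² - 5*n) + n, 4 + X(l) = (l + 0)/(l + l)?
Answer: 146511/4 ≈ 36628.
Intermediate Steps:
X(l) = -7/2 (X(l) = -4 + (l + 0)/(l + l) = -4 + l/((2*l)) = -4 + l*(1/(2*l)) = -4 + ½ = -7/2)
G(D, B) = B/8
C(n) = -8*n² + 32*n (C(n) = -8*((n² - 5*n) + n) = -8*(n² - 4*n) = -8*n² + 32*n)
z(F) = -9/4 - 3*F (z(F) = -3*(F + (⅛)*6) = -3*(F + ¾) = -3*(¾ + F) = -9/4 - 3*F)
73*z(C(-3)) = 73*(-9/4 - 24*(-3)*(4 - 1*(-3))) = 73*(-9/4 - 24*(-3)*(4 + 3)) = 73*(-9/4 - 24*(-3)*7) = 73*(-9/4 - 3*(-168)) = 73*(-9/4 + 504) = 73*(2007/4) = 146511/4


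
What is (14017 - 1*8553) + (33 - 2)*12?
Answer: 5836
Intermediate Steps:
(14017 - 1*8553) + (33 - 2)*12 = (14017 - 8553) + 31*12 = 5464 + 372 = 5836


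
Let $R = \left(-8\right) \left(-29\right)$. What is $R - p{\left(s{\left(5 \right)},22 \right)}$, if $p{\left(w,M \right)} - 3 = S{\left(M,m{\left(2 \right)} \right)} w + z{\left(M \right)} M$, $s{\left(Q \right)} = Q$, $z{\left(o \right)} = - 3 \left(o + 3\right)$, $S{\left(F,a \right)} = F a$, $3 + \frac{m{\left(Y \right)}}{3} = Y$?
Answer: $2209$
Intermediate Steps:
$m{\left(Y \right)} = -9 + 3 Y$
$z{\left(o \right)} = -9 - 3 o$ ($z{\left(o \right)} = - 3 \left(3 + o\right) = -9 - 3 o$)
$R = 232$
$p{\left(w,M \right)} = 3 + M \left(-9 - 3 M\right) - 3 M w$ ($p{\left(w,M \right)} = 3 + \left(M \left(-9 + 3 \cdot 2\right) w + \left(-9 - 3 M\right) M\right) = 3 + \left(M \left(-9 + 6\right) w + M \left(-9 - 3 M\right)\right) = 3 + \left(M \left(-3\right) w + M \left(-9 - 3 M\right)\right) = 3 + \left(- 3 M w + M \left(-9 - 3 M\right)\right) = 3 - \left(- M \left(-9 - 3 M\right) + 3 M w\right) = 3 + M \left(-9 - 3 M\right) - 3 M w$)
$R - p{\left(s{\left(5 \right)},22 \right)} = 232 - \left(3 - 66 \cdot 5 - 66 \left(3 + 22\right)\right) = 232 - \left(3 - 330 - 66 \cdot 25\right) = 232 - \left(3 - 330 - 1650\right) = 232 - -1977 = 232 + 1977 = 2209$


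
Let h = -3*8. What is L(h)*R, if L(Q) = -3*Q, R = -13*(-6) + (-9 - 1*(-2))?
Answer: 5112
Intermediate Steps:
R = 71 (R = 78 + (-9 + 2) = 78 - 7 = 71)
h = -24
L(h)*R = -3*(-24)*71 = 72*71 = 5112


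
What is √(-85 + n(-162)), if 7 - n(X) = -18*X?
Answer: I*√2994 ≈ 54.717*I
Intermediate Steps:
n(X) = 7 + 18*X (n(X) = 7 - (-18)*X = 7 + 18*X)
√(-85 + n(-162)) = √(-85 + (7 + 18*(-162))) = √(-85 + (7 - 2916)) = √(-85 - 2909) = √(-2994) = I*√2994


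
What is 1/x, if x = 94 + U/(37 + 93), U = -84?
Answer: 65/6068 ≈ 0.010712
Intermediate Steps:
x = 6068/65 (x = 94 - 84/(37 + 93) = 94 - 84/130 = 94 + (1/130)*(-84) = 94 - 42/65 = 6068/65 ≈ 93.354)
1/x = 1/(6068/65) = 65/6068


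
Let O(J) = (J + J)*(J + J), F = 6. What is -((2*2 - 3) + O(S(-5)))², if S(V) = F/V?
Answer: -28561/625 ≈ -45.698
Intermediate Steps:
S(V) = 6/V
O(J) = 4*J² (O(J) = (2*J)*(2*J) = 4*J²)
-((2*2 - 3) + O(S(-5)))² = -((2*2 - 3) + 4*(6/(-5))²)² = -((4 - 3) + 4*(6*(-⅕))²)² = -(1 + 4*(-6/5)²)² = -(1 + 4*(36/25))² = -(1 + 144/25)² = -(169/25)² = -1*28561/625 = -28561/625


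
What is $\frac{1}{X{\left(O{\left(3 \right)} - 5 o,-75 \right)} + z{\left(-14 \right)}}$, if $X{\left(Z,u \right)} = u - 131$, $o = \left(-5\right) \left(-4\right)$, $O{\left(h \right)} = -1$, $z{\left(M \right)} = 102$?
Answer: $- \frac{1}{104} \approx -0.0096154$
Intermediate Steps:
$o = 20$
$X{\left(Z,u \right)} = -131 + u$
$\frac{1}{X{\left(O{\left(3 \right)} - 5 o,-75 \right)} + z{\left(-14 \right)}} = \frac{1}{\left(-131 - 75\right) + 102} = \frac{1}{-206 + 102} = \frac{1}{-104} = - \frac{1}{104}$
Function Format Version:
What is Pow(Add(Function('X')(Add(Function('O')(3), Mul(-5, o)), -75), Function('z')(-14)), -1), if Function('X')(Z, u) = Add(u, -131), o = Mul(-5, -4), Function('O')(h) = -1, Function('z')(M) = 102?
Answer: Rational(-1, 104) ≈ -0.0096154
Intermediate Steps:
o = 20
Function('X')(Z, u) = Add(-131, u)
Pow(Add(Function('X')(Add(Function('O')(3), Mul(-5, o)), -75), Function('z')(-14)), -1) = Pow(Add(Add(-131, -75), 102), -1) = Pow(Add(-206, 102), -1) = Pow(-104, -1) = Rational(-1, 104)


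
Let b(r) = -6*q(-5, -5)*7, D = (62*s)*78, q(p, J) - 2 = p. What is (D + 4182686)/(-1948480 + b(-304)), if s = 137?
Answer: -2422609/974177 ≈ -2.4868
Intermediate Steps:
q(p, J) = 2 + p
D = 662532 (D = (62*137)*78 = 8494*78 = 662532)
b(r) = 126 (b(r) = -6*(2 - 5)*7 = -6*(-3)*7 = 18*7 = 126)
(D + 4182686)/(-1948480 + b(-304)) = (662532 + 4182686)/(-1948480 + 126) = 4845218/(-1948354) = 4845218*(-1/1948354) = -2422609/974177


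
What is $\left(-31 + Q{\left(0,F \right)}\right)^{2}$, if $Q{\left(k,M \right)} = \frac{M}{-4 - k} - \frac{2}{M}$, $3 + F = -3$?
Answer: $\frac{30625}{36} \approx 850.69$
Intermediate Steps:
$F = -6$ ($F = -3 - 3 = -6$)
$Q{\left(k,M \right)} = - \frac{2}{M} + \frac{M}{-4 - k}$
$\left(-31 + Q{\left(0,F \right)}\right)^{2} = \left(-31 + \frac{-8 - \left(-6\right)^{2} - 0}{\left(-6\right) \left(4 + 0\right)}\right)^{2} = \left(-31 - \frac{-8 - 36 + 0}{6 \cdot 4}\right)^{2} = \left(-31 - \frac{-8 - 36 + 0}{24}\right)^{2} = \left(-31 - \frac{1}{24} \left(-44\right)\right)^{2} = \left(-31 + \frac{11}{6}\right)^{2} = \left(- \frac{175}{6}\right)^{2} = \frac{30625}{36}$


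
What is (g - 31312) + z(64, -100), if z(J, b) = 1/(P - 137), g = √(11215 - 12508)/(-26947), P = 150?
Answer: -407055/13 - I*√1293/26947 ≈ -31312.0 - 0.0013344*I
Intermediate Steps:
g = -I*√1293/26947 (g = √(-1293)*(-1/26947) = (I*√1293)*(-1/26947) = -I*√1293/26947 ≈ -0.0013344*I)
z(J, b) = 1/13 (z(J, b) = 1/(150 - 137) = 1/13)
(g - 31312) + z(64, -100) = (-I*√1293/26947 - 31312) + 1/13 = (-31312 - I*√1293/26947) + 1/13 = -407055/13 - I*√1293/26947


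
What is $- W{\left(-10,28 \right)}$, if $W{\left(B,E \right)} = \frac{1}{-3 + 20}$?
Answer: $- \frac{1}{17} \approx -0.058824$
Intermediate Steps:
$W{\left(B,E \right)} = \frac{1}{17}$
$- W{\left(-10,28 \right)} = \left(-1\right) \frac{1}{17} = - \frac{1}{17}$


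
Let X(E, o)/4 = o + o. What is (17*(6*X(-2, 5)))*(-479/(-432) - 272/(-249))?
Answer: 6708625/747 ≈ 8980.8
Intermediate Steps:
X(E, o) = 8*o (X(E, o) = 4*(o + o) = 4*(2*o) = 8*o)
(17*(6*X(-2, 5)))*(-479/(-432) - 272/(-249)) = (17*(6*(8*5)))*(-479/(-432) - 272/(-249)) = (17*(6*40))*(-479*(-1/432) - 272*(-1/249)) = (17*240)*(479/432 + 272/249) = 4080*(78925/35856) = 6708625/747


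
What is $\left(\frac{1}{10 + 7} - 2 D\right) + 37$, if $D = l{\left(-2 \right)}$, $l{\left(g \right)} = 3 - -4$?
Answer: $\frac{392}{17} \approx 23.059$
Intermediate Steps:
$l{\left(g \right)} = 7$ ($l{\left(g \right)} = 3 + 4 = 7$)
$D = 7$
$\left(\frac{1}{10 + 7} - 2 D\right) + 37 = \left(\frac{1}{10 + 7} - 14\right) + 37 = \left(\frac{1}{17} - 14\right) + 37 = - \frac{237}{17} + 37 = \frac{392}{17}$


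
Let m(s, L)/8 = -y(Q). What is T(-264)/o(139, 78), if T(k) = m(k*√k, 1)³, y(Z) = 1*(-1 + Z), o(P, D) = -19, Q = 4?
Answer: 13824/19 ≈ 727.58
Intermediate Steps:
y(Z) = -1 + Z
m(s, L) = -24 (m(s, L) = 8*(-(-1 + 4)) = 8*(-1*3) = 8*(-3) = -24)
T(k) = -13824 (T(k) = (-24)³ = -13824)
T(-264)/o(139, 78) = -13824/(-19) = -13824*(-1/19) = 13824/19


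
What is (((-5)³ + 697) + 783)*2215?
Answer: 3001325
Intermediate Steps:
(((-5)³ + 697) + 783)*2215 = ((-125 + 697) + 783)*2215 = (572 + 783)*2215 = 1355*2215 = 3001325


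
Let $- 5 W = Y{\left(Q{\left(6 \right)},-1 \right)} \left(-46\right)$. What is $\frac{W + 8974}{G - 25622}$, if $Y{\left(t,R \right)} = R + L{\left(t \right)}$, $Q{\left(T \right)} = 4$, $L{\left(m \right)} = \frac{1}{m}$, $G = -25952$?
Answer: $- \frac{89671}{515740} \approx -0.17387$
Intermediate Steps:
$Y{\left(t,R \right)} = R + \frac{1}{t}$
$W = - \frac{69}{10}$ ($W = - \frac{\left(-1 + \frac{1}{4}\right) \left(-46\right)}{5} = - \frac{\left(- \frac{3}{4}\right) \left(-46\right)}{5} = \left(- \frac{1}{5}\right) \frac{69}{2} = - \frac{69}{10} \approx -6.9$)
$\frac{W + 8974}{G - 25622} = \frac{- \frac{69}{10} + 8974}{-25952 - 25622} = \frac{89671}{10 \left(-51574\right)} = \frac{89671}{10} \left(- \frac{1}{51574}\right) = - \frac{89671}{515740}$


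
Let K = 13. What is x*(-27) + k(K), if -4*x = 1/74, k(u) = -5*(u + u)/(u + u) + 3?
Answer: -565/296 ≈ -1.9088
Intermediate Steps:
k(u) = -2 (k(u) = -5*2*u/(2*u) + 3 = -5*2*u*1/(2*u) + 3 = -5*1 + 3 = -5 + 3 = -2)
x = -1/296 (x = -¼/74 = -¼*1/74 = -1/296 ≈ -0.0033784)
x*(-27) + k(K) = -1/296*(-27) - 2 = 27/296 - 2 = -565/296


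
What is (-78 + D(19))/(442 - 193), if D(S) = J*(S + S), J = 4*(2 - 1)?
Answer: 74/249 ≈ 0.29719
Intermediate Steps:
J = 4 (J = 4*1 = 4)
D(S) = 8*S (D(S) = 4*(S + S) = 4*(2*S) = 8*S)
(-78 + D(19))/(442 - 193) = (-78 + 8*19)/(442 - 193) = (-78 + 152)/249 = 74*(1/249) = 74/249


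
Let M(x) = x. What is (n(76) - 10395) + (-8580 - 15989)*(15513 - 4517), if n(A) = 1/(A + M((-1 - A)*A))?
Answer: -1560508383345/5776 ≈ -2.7017e+8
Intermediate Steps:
n(A) = 1/(A + A*(-1 - A)) (n(A) = 1/(A + (-1 - A)*A) = 1/(A + A*(-1 - A)))
(n(76) - 10395) + (-8580 - 15989)*(15513 - 4517) = (-1/76² - 10395) + (-8580 - 15989)*(15513 - 4517) = (-1*1/5776 - 10395) - 24569*10996 = (-1/5776 - 10395) - 270160724 = -60041521/5776 - 270160724 = -1560508383345/5776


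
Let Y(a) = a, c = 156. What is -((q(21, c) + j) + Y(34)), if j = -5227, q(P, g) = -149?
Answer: 5342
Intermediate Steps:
-((q(21, c) + j) + Y(34)) = -((-149 - 5227) + 34) = -(-5376 + 34) = -1*(-5342) = 5342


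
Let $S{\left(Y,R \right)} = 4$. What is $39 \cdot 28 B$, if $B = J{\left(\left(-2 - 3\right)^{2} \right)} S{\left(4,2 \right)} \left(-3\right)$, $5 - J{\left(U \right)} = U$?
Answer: $262080$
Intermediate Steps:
$J{\left(U \right)} = 5 - U$
$B = 240$ ($B = \left(5 - \left(-2 - 3\right)^{2}\right) 4 \left(-3\right) = \left(5 - \left(-5\right)^{2}\right) 4 \left(-3\right) = \left(5 - 25\right) 4 \left(-3\right) = \left(-20\right) 4 \left(-3\right) = \left(-80\right) \left(-3\right) = 240$)
$39 \cdot 28 B = 39 \cdot 28 \cdot 240 = 1092 \cdot 240 = 262080$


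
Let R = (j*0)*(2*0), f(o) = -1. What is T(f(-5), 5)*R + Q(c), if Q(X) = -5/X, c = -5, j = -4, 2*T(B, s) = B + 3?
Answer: 1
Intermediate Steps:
T(B, s) = 3/2 + B/2 (T(B, s) = (B + 3)/2 = (3 + B)/2 = 3/2 + B/2)
R = 0 (R = (-4*0)*(2*0) = 0*0 = 0)
T(f(-5), 5)*R + Q(c) = (3/2 + (½)*(-1))*0 - 5/(-5) = (3/2 - ½)*0 - 5*(-⅕) = 1*0 + 1 = 0 + 1 = 1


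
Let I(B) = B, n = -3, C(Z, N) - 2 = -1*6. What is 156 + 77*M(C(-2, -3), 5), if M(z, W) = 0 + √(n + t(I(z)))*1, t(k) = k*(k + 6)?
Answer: 156 + 77*I*√11 ≈ 156.0 + 255.38*I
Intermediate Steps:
C(Z, N) = -4 (C(Z, N) = 2 - 1*6 = 2 - 6 = -4)
t(k) = k*(6 + k)
M(z, W) = √(-3 + z*(6 + z)) (M(z, W) = 0 + √(-3 + z*(6 + z))*1 = 0 + √(-3 + z*(6 + z)) = √(-3 + z*(6 + z)))
156 + 77*M(C(-2, -3), 5) = 156 + 77*√(-3 - 4*(6 - 4)) = 156 + 77*√(-3 - 4*2) = 156 + 77*√(-3 - 8) = 156 + 77*√(-11) = 156 + 77*(I*√11) = 156 + 77*I*√11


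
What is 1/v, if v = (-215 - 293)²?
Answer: 1/258064 ≈ 3.8750e-6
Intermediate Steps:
v = 258064 (v = (-508)² = 258064)
1/v = 1/258064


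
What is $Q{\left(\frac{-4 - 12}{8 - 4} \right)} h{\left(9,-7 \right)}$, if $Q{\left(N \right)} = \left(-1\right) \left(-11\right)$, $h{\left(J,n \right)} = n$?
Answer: $-77$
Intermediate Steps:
$Q{\left(N \right)} = 11$
$Q{\left(\frac{-4 - 12}{8 - 4} \right)} h{\left(9,-7 \right)} = 11 \left(-7\right) = -77$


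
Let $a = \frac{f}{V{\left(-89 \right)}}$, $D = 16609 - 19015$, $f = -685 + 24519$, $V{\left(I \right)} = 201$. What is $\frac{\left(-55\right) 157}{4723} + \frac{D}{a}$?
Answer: $- \frac{1244938864}{56283991} \approx -22.119$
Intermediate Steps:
$f = 23834$
$D = -2406$
$a = \frac{23834}{201} \approx 118.58$
$\frac{\left(-55\right) 157}{4723} + \frac{D}{a} = \frac{\left(-55\right) 157}{4723} - \frac{2406}{\frac{23834}{201}} = \left(-8635\right) \frac{1}{4723} - \frac{241803}{11917} = - \frac{8635}{4723} - \frac{241803}{11917} = - \frac{1244938864}{56283991}$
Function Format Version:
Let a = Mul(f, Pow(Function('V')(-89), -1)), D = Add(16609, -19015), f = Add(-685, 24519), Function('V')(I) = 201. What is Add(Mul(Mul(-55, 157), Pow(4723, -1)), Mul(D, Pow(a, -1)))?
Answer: Rational(-1244938864, 56283991) ≈ -22.119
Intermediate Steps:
f = 23834
D = -2406
a = Rational(23834, 201) (a = Mul(23834, Pow(201, -1)) = Mul(23834, Rational(1, 201)) = Rational(23834, 201) ≈ 118.58)
Add(Mul(Mul(-55, 157), Pow(4723, -1)), Mul(D, Pow(a, -1))) = Add(Mul(Mul(-55, 157), Pow(4723, -1)), Mul(-2406, Pow(Rational(23834, 201), -1))) = Add(Mul(-8635, Rational(1, 4723)), Mul(-2406, Rational(201, 23834))) = Add(Rational(-8635, 4723), Rational(-241803, 11917)) = Rational(-1244938864, 56283991)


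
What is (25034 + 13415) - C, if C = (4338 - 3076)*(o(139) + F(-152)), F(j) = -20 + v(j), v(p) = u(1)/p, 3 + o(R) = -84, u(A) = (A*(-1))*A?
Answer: 13184077/76 ≈ 1.7347e+5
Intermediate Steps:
u(A) = -A**2 (u(A) = (-A)*A = -A**2)
o(R) = -87 (o(R) = -3 - 84 = -87)
v(p) = -1/p (v(p) = (-1*1**2)/p = (-1*1)/p = -1/p)
F(j) = -20 - 1/j
C = -10261953/76 (C = (4338 - 3076)*(-87 + (-20 - 1/(-152))) = 1262*(-87 + (-20 - 1*(-1/152))) = 1262*(-87 + (-20 + 1/152)) = 1262*(-87 - 3039/152) = 1262*(-16263/152) = -10261953/76 ≈ -1.3503e+5)
(25034 + 13415) - C = (25034 + 13415) - 1*(-10261953/76) = 38449 + 10261953/76 = 13184077/76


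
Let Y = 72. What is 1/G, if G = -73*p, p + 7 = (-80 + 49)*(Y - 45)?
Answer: 1/61612 ≈ 1.6231e-5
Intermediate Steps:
p = -844 (p = -7 + (-80 + 49)*(72 - 45) = -7 - 31*27 = -7 - 837 = -844)
G = 61612 (G = -73*(-844) = 61612)
1/G = 1/61612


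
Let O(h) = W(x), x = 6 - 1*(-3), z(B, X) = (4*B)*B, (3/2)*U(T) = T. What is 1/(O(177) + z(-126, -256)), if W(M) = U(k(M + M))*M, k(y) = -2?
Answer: 1/63492 ≈ 1.5750e-5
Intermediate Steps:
U(T) = 2*T/3
z(B, X) = 4*B²
x = 9 (x = 6 + 3 = 9)
W(M) = -4*M/3 (W(M) = ((⅔)*(-2))*M = -4*M/3)
O(h) = -12 (O(h) = -4/3*9 = -12)
1/(O(177) + z(-126, -256)) = 1/(-12 + 4*(-126)²) = 1/(-12 + 4*15876) = 1/(-12 + 63504) = 1/63492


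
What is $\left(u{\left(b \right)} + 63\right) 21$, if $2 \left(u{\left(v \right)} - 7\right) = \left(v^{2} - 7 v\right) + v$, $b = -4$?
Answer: $1890$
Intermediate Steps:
$u{\left(v \right)} = 7 + \frac{v^{2}}{2} - 3 v$ ($u{\left(v \right)} = 7 + \frac{\left(v^{2} - 7 v\right) + v}{2} = 7 + \frac{v^{2} - 6 v}{2} = 7 + \left(\frac{v^{2}}{2} - 3 v\right) = 7 + \frac{v^{2}}{2} - 3 v$)
$\left(u{\left(b \right)} + 63\right) 21 = \left(\left(7 + \frac{\left(-4\right)^{2}}{2} - -12\right) + 63\right) 21 = \left(\left(7 + \frac{1}{2} \cdot 16 + 12\right) + 63\right) 21 = \left(\left(7 + 8 + 12\right) + 63\right) 21 = \left(27 + 63\right) 21 = 90 \cdot 21 = 1890$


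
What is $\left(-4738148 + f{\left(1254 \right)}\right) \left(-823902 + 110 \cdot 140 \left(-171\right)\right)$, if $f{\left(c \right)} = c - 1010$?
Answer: $16380364975008$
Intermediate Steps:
$f{\left(c \right)} = -1010 + c$
$\left(-4738148 + f{\left(1254 \right)}\right) \left(-823902 + 110 \cdot 140 \left(-171\right)\right) = \left(-4738148 + \left(-1010 + 1254\right)\right) \left(-823902 + 110 \cdot 140 \left(-171\right)\right) = \left(-4738148 + 244\right) \left(-823902 + 15400 \left(-171\right)\right) = - 4737904 \left(-823902 - 2633400\right) = \left(-4737904\right) \left(-3457302\right) = 16380364975008$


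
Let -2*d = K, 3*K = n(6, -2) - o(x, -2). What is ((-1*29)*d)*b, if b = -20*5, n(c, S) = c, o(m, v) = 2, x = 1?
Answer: -5800/3 ≈ -1933.3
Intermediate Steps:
K = 4/3 (K = (6 - 1*2)/3 = (6 - 2)/3 = (1/3)*4 = 4/3 ≈ 1.3333)
d = -2/3 (d = -1/2*4/3 = -2/3 ≈ -0.66667)
b = -100
((-1*29)*d)*b = (-1*29*(-2/3))*(-100) = -29*(-2/3)*(-100) = (58/3)*(-100) = -5800/3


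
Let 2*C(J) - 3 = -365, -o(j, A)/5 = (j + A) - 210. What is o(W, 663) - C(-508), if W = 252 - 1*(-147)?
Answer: -4079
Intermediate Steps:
W = 399 (W = 252 + 147 = 399)
o(j, A) = 1050 - 5*A - 5*j (o(j, A) = -5*((j + A) - 210) = -5*((A + j) - 210) = -5*(-210 + A + j) = 1050 - 5*A - 5*j)
C(J) = -181 (C(J) = 3/2 + (½)*(-365) = 3/2 - 365/2 = -181)
o(W, 663) - C(-508) = (1050 - 5*663 - 5*399) - 1*(-181) = (1050 - 3315 - 1995) + 181 = -4260 + 181 = -4079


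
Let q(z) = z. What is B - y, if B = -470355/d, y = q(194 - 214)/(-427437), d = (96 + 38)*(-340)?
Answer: 40209243787/3894805944 ≈ 10.324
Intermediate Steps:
d = -45560 (d = 134*(-340) = -45560)
y = 20/427437 (y = (194 - 214)/(-427437) = -20*(-1/427437) = 20/427437 ≈ 4.6791e-5)
B = 94071/9112 (B = -470355/(-45560) = -470355*(-1/45560) = 94071/9112 ≈ 10.324)
B - y = 94071/9112 - 1*20/427437 = 94071/9112 - 20/427437 = 40209243787/3894805944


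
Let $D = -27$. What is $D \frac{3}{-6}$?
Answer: $\frac{27}{2} \approx 13.5$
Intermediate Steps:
$D \frac{3}{-6} = - 27 \frac{3}{-6} = - 27 \cdot 3 \left(- \frac{1}{6}\right) = \left(-27\right) \left(- \frac{1}{2}\right) = \frac{27}{2}$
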